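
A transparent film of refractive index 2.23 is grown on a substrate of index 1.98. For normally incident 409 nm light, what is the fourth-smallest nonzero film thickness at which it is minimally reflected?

367 nm

Top surface (1.0 → 2.23): reflection off a higher-index medium gives a half-wave phase shift.
Bottom surface (2.23 → 1.98): reflection off a lower-index medium gives no phase shift.
The two reflections differ by half a wavelength.
With one net inversion, destructive interference in reflection requires 2 n t = m λ.
The fourth-smallest nonzero thickness corresponds to m = 4: t = m λ / (2 n) = 4.00 × 409 / (2 × 2.23) = 367 nm.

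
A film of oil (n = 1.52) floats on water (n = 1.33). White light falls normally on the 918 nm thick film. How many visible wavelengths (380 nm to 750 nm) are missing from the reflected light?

Ray reflecting at the top interface goes from n = 1.0 toward n = 1.52: a half-wave phase shift.
At the lower boundary (n = 1.52 to n = 1.33) the reflected ray undergoes no phase shift.
Exactly one π shift → a net half-wave offset.
For dark reflection here: 2 n t = m λ.
λ = 2 n t / m = 2791 / m nm.
m=3: 930 nm (IR); m=4: 698 nm (visible); m=5: 558 nm (visible); m=6: 465 nm (visible); m=7: 399 nm (visible); m=8: 349 nm (UV).

4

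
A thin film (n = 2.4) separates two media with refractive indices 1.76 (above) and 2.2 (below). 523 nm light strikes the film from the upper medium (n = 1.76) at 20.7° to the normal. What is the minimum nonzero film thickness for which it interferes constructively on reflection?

56.4 nm

At the upper boundary (n = 1.76 to n = 2.4) the reflected ray undergoes a half-wave phase shift.
At the lower boundary (n = 2.4 to n = 2.2) the reflected ray undergoes no phase shift.
Net: one phase inversion between the two reflected rays.
For maximum reflection here: 2 n t cos θ_r = (m + ½) λ.
Snell's law: 1.76 sin 20.7° = 2.4 sin θ_r → sin θ_r = 0.259, cos θ_r = 0.966.
Minimum at m = 0: t = λ / (4 n cos θ_r) = 523 / (4 × 2.4 × 0.966) = 56.4 nm.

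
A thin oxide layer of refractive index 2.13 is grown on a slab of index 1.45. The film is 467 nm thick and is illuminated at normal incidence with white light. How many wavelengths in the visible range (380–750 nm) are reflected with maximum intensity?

Ray reflecting at the top interface goes from n = 1.0 toward n = 2.13: a half-wave phase shift.
Bottom surface (2.13 → 1.45): reflection off a lower-index medium gives no phase shift.
The two reflections differ by half a wavelength.
With one net inversion, constructive interference in reflection requires 2 n t = (m + ½) λ.
λ = 2 n t / (m + ½) = 1989 / (m + ½) nm.
m=2: 796 nm (IR); m=3: 568 nm (visible); m=4: 442 nm (visible); m=5: 362 nm (UV).

2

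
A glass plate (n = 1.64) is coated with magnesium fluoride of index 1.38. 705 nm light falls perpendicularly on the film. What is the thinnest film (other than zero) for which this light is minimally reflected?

128 nm

Top surface (1.0 → 1.38): reflection off a higher-index medium gives a half-wave phase shift.
Ray reflecting at the bottom interface goes from n = 1.38 toward n = 1.64: a half-wave phase shift.
The two reflections carry the same phase change, so no net offset.
For minimum reflection here: 2 n t = (m + ½) λ.
Minimum at m = 0: t = λ / (4 n) = 705 / (4 × 1.38) = 128 nm.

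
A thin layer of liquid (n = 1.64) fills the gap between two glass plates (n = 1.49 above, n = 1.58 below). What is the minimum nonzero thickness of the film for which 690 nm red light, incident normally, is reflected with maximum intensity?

105 nm

Ray reflecting at the top interface goes from n = 1.49 toward n = 1.64: a half-wave phase shift.
Ray reflecting at the bottom interface goes from n = 1.64 toward n = 1.58: no phase shift.
The two reflections differ by half a wavelength.
So the condition for constructive reflection is 2 n t = (m + ½) λ.
Minimum at m = 0: t = λ / (4 n) = 690 / (4 × 1.64) = 105 nm.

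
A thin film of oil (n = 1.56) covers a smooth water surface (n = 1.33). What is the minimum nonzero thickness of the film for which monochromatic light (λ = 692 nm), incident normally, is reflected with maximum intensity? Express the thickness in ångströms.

Top surface (1.0 → 1.56): reflection off a higher-index medium gives a half-wave phase shift.
At the lower boundary (n = 1.56 to n = 1.33) the reflected ray undergoes no phase shift.
Exactly one π shift → a net half-wave offset.
So the condition for constructive reflection is 2 n t = (m + ½) λ.
Minimum at m = 0: t = λ / (4 n) = 692 / (4 × 1.56) = 111 nm.

1109 Å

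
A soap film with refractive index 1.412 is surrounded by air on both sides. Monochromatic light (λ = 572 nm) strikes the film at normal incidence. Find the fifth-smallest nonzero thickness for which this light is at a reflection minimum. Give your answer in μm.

Ray reflecting at the top interface goes from n = 1.0 toward n = 1.412: a half-wave phase shift.
Bottom surface (1.412 → 1.0): reflection off a lower-index medium gives no phase shift.
The two reflections differ by half a wavelength.
For dark reflection here: 2 n t = m λ.
The fifth-smallest nonzero thickness corresponds to m = 5: t = m λ / (2 n) = 5.00 × 572 / (2 × 1.412) = 1013 nm.

1.01 μm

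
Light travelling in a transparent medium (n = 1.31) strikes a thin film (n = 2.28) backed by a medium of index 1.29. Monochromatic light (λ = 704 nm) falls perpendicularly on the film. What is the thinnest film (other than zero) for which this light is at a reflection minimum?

154 nm

Ray reflecting at the top interface goes from n = 1.31 toward n = 2.28: a half-wave phase shift.
Bottom surface (2.28 → 1.29): reflection off a lower-index medium gives no phase shift.
Net: one phase inversion between the two reflected rays.
For dark reflection here: 2 n t = m λ.
Minimum nonzero at m = 1: t = λ / (2 n) = 704 / (2 × 2.28) = 154 nm.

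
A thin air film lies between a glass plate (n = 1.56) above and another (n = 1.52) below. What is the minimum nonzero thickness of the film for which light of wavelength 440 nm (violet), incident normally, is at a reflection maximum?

At the upper boundary (n = 1.56 to n = 1.0) the reflected ray undergoes no phase shift.
At the lower boundary (n = 1.0 to n = 1.52) the reflected ray undergoes a half-wave phase shift.
The two reflections differ by half a wavelength.
For bright reflection here: 2 n t = (m + ½) λ.
Minimum at m = 0: t = λ / (4 n) = 440 / (4 × 1.0) = 110 nm.

110 nm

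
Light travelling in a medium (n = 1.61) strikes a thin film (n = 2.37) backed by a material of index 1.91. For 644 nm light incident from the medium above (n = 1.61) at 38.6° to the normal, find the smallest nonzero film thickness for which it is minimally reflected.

150 nm

Top surface (1.61 → 2.37): reflection off a higher-index medium gives a half-wave phase shift.
Ray reflecting at the bottom interface goes from n = 2.37 toward n = 1.91: no phase shift.
Net: one phase inversion between the two reflected rays.
For dark reflection here: 2 n t cos θ_r = m λ.
Snell's law: 1.61 sin 38.6° = 2.37 sin θ_r → sin θ_r = 0.424, cos θ_r = 0.906.
Minimum nonzero at m = 1: t = λ / (2 n cos θ_r) = 644 / (2 × 2.37 × 0.906) = 150 nm.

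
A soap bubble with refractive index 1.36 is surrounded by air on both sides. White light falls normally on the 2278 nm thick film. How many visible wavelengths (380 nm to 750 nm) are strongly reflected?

8

At the upper boundary (n = 1.0 to n = 1.36) the reflected ray undergoes a half-wave phase shift.
Ray reflecting at the bottom interface goes from n = 1.36 toward n = 1.0: no phase shift.
Exactly one π shift → a net half-wave offset.
For strong reflection here: 2 n t = (m + ½) λ.
λ = 2 n t / (m + ½) = 6196 / (m + ½) nm.
m=7: 826 nm (IR); m=8: 729 nm (visible); m=9: 652 nm (visible); m=10: 590 nm (visible); m=11: 539 nm (visible); m=12: 496 nm (visible); m=13: 459 nm (visible); m=14: 427 nm (visible); m=15: 400 nm (visible); m=16: 376 nm (UV).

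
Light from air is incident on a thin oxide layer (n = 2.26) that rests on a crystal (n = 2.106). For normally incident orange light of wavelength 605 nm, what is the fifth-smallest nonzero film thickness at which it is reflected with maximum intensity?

Ray reflecting at the top interface goes from n = 1.0 toward n = 2.26: a half-wave phase shift.
Ray reflecting at the bottom interface goes from n = 2.26 toward n = 2.106: no phase shift.
Net: one phase inversion between the two reflected rays.
So the condition for constructive reflection is 2 n t = (m + ½) λ.
The fifth-smallest nonzero thickness corresponds to m = 4: t = (m + ½) λ / (2 n) = 4.50 × 605 / (2 × 2.26) = 602 nm.

602 nm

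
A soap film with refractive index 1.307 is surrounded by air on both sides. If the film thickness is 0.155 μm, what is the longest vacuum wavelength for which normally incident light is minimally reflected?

405 nm

At the upper boundary (n = 1.0 to n = 1.307) the reflected ray undergoes a half-wave phase shift.
At the lower boundary (n = 1.307 to n = 1.0) the reflected ray undergoes no phase shift.
Exactly one π shift → a net half-wave offset.
With one net inversion, destructive interference in reflection requires 2 n t = m λ.
λ = 2 n t / m. The longest wavelength is m = 1: λ = 2 × 1.307 × 155 / 1.00 = 405 nm.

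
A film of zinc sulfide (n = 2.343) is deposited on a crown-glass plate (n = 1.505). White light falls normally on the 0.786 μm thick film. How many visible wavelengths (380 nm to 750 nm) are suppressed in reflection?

5

Ray reflecting at the top interface goes from n = 1.0 toward n = 2.343: a half-wave phase shift.
Bottom surface (2.343 → 1.505): reflection off a lower-index medium gives no phase shift.
Net: one phase inversion between the two reflected rays.
With one net inversion, destructive interference in reflection requires 2 n t = m λ.
λ = 2 n t / m = 3683 / m nm.
m=4: 921 nm (IR); m=5: 737 nm (visible); m=6: 614 nm (visible); m=7: 526 nm (visible); m=8: 460 nm (visible); m=9: 409 nm (visible); m=10: 368 nm (UV).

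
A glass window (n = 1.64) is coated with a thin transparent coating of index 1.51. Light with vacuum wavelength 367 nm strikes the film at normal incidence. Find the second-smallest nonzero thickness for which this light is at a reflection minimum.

182 nm

Top surface (1.0 → 1.51): reflection off a higher-index medium gives a half-wave phase shift.
At the lower boundary (n = 1.51 to n = 1.64) the reflected ray undergoes a half-wave phase shift.
The two reflections carry the same phase change, so no net offset.
With no net inversion, destructive interference in reflection requires 2 n t = (m + ½) λ.
The second-smallest nonzero thickness corresponds to m = 1: t = (m + ½) λ / (2 n) = 1.50 × 367 / (2 × 1.51) = 182 nm.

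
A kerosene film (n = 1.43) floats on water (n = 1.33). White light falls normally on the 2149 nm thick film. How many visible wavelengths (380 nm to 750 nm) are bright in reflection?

8

Top surface (1.0 → 1.43): reflection off a higher-index medium gives a half-wave phase shift.
At the lower boundary (n = 1.43 to n = 1.33) the reflected ray undergoes no phase shift.
Exactly one π shift → a net half-wave offset.
So the condition for constructive reflection is 2 n t = (m + ½) λ.
λ = 2 n t / (m + ½) = 6146 / (m + ½) nm.
m=7: 819 nm (IR); m=8: 723 nm (visible); m=9: 647 nm (visible); m=10: 585 nm (visible); m=11: 534 nm (visible); m=12: 492 nm (visible); m=13: 455 nm (visible); m=14: 424 nm (visible); m=15: 397 nm (visible); m=16: 372 nm (UV).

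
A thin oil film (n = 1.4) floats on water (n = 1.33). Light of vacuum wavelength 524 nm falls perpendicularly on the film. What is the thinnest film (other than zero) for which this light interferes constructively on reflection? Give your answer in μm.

At the upper boundary (n = 1.0 to n = 1.4) the reflected ray undergoes a half-wave phase shift.
Bottom surface (1.4 → 1.33): reflection off a lower-index medium gives no phase shift.
Exactly one π shift → a net half-wave offset.
With one net inversion, constructive interference in reflection requires 2 n t = (m + ½) λ.
Minimum at m = 0: t = λ / (4 n) = 524 / (4 × 1.4) = 93.6 nm.

0.0936 μm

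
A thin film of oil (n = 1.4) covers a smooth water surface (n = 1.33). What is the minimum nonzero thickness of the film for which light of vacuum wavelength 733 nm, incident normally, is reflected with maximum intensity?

131 nm

Ray reflecting at the top interface goes from n = 1.0 toward n = 1.4: a half-wave phase shift.
At the lower boundary (n = 1.4 to n = 1.33) the reflected ray undergoes no phase shift.
Exactly one π shift → a net half-wave offset.
So the condition for constructive reflection is 2 n t = (m + ½) λ.
Minimum at m = 0: t = λ / (4 n) = 733 / (4 × 1.4) = 131 nm.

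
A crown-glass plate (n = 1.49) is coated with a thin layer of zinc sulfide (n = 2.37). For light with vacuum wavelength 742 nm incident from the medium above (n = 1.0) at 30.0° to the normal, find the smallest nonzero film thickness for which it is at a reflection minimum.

160 nm

Ray reflecting at the top interface goes from n = 1.0 toward n = 2.37: a half-wave phase shift.
At the lower boundary (n = 2.37 to n = 1.49) the reflected ray undergoes no phase shift.
The two reflections differ by half a wavelength.
For weak reflection here: 2 n t cos θ_r = m λ.
Snell's law: 1.0 sin 30.0° = 2.37 sin θ_r → sin θ_r = 0.211, cos θ_r = 0.977.
Minimum nonzero at m = 1: t = λ / (2 n cos θ_r) = 742 / (2 × 2.37 × 0.977) = 160 nm.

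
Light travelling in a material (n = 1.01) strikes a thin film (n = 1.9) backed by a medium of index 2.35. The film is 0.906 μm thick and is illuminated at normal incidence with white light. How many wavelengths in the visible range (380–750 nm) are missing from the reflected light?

Top surface (1.01 → 1.9): reflection off a higher-index medium gives a half-wave phase shift.
Ray reflecting at the bottom interface goes from n = 1.9 toward n = 2.35: a half-wave phase shift.
The two reflections carry the same phase change, so no net offset.
For weak reflection here: 2 n t = (m + ½) λ.
λ = 2 n t / (m + ½) = 3443 / (m + ½) nm.
m=4: 765 nm (IR); m=5: 626 nm (visible); m=6: 530 nm (visible); m=7: 459 nm (visible); m=8: 405 nm (visible); m=9: 362 nm (UV).

4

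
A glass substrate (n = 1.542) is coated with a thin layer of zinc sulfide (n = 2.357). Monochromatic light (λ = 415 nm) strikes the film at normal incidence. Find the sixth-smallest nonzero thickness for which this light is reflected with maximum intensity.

Ray reflecting at the top interface goes from n = 1.0 toward n = 2.357: a half-wave phase shift.
At the lower boundary (n = 2.357 to n = 1.542) the reflected ray undergoes no phase shift.
Net: one phase inversion between the two reflected rays.
So the condition for constructive reflection is 2 n t = (m + ½) λ.
The sixth-smallest nonzero thickness corresponds to m = 5: t = (m + ½) λ / (2 n) = 5.50 × 415 / (2 × 2.357) = 484 nm.

484 nm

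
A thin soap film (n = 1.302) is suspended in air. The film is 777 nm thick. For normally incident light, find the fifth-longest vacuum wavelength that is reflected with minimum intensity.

405 nm

Top surface (1.0 → 1.302): reflection off a higher-index medium gives a half-wave phase shift.
At the lower boundary (n = 1.302 to n = 1.0) the reflected ray undergoes no phase shift.
Net: one phase inversion between the two reflected rays.
For weak reflection here: 2 n t = m λ.
λ = 2 n t / m. The fifth-longest wavelength is m = 5: λ = 2 × 1.302 × 777 / 5.00 = 405 nm.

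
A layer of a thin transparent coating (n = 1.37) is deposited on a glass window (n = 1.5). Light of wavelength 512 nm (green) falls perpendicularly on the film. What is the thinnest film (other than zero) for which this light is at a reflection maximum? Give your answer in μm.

Ray reflecting at the top interface goes from n = 1.0 toward n = 1.37: a half-wave phase shift.
At the lower boundary (n = 1.37 to n = 1.5) the reflected ray undergoes a half-wave phase shift.
Zero or two π shifts → no net half-wave offset.
So the condition for constructive reflection is 2 n t = m λ.
Minimum nonzero at m = 1: t = λ / (2 n) = 512 / (2 × 1.37) = 187 nm.

0.187 μm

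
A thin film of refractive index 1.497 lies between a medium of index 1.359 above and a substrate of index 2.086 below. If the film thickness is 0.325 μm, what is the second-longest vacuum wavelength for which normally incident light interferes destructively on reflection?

649 nm

Ray reflecting at the top interface goes from n = 1.359 toward n = 1.497: a half-wave phase shift.
Ray reflecting at the bottom interface goes from n = 1.497 toward n = 2.086: a half-wave phase shift.
The two reflections carry the same phase change, so no net offset.
For weak reflection here: 2 n t = (m + ½) λ.
λ = 2 n t / (m + ½). The second-longest wavelength is m = 1: λ = 2 × 1.497 × 325 / 1.50 = 649 nm.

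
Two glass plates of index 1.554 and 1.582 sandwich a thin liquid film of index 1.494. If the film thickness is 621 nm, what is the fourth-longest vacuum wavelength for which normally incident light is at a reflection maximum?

At the upper boundary (n = 1.554 to n = 1.494) the reflected ray undergoes no phase shift.
At the lower boundary (n = 1.494 to n = 1.582) the reflected ray undergoes a half-wave phase shift.
Exactly one π shift → a net half-wave offset.
With one net inversion, constructive interference in reflection requires 2 n t = (m + ½) λ.
λ = 2 n t / (m + ½). The fourth-longest wavelength is m = 3: λ = 2 × 1.494 × 621 / 3.50 = 530 nm.

530 nm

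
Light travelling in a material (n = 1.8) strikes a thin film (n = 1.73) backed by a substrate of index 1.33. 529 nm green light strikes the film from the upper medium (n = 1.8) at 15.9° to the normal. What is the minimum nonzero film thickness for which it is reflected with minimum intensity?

79.8 nm

Ray reflecting at the top interface goes from n = 1.8 toward n = 1.73: no phase shift.
At the lower boundary (n = 1.73 to n = 1.33) the reflected ray undergoes no phase shift.
Zero or two π shifts → no net half-wave offset.
With no net inversion, destructive interference in reflection requires 2 n t cos θ_r = (m + ½) λ.
Snell's law: 1.8 sin 15.9° = 1.73 sin θ_r → sin θ_r = 0.285, cos θ_r = 0.959.
Minimum at m = 0: t = λ / (4 n cos θ_r) = 529 / (4 × 1.73 × 0.959) = 79.8 nm.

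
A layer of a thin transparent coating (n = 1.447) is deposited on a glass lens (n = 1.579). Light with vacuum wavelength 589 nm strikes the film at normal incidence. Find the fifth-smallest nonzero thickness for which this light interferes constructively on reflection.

At the upper boundary (n = 1.0 to n = 1.447) the reflected ray undergoes a half-wave phase shift.
Ray reflecting at the bottom interface goes from n = 1.447 toward n = 1.579: a half-wave phase shift.
Net: no relative phase inversion (both shifts match).
So the condition for constructive reflection is 2 n t = m λ.
The fifth-smallest nonzero thickness corresponds to m = 5: t = m λ / (2 n) = 5.00 × 589 / (2 × 1.447) = 1018 nm.

1018 nm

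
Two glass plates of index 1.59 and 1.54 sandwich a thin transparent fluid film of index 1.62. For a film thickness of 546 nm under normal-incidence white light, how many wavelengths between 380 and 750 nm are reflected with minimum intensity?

Top surface (1.59 → 1.62): reflection off a higher-index medium gives a half-wave phase shift.
Ray reflecting at the bottom interface goes from n = 1.62 toward n = 1.54: no phase shift.
Exactly one π shift → a net half-wave offset.
So the condition for destructive reflection is 2 n t = m λ.
λ = 2 n t / m = 1769 / m nm.
m=2: 885 nm (IR); m=3: 590 nm (visible); m=4: 442 nm (visible); m=5: 354 nm (UV).

2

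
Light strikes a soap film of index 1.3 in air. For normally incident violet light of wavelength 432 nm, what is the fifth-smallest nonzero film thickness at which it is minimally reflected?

At the upper boundary (n = 1.0 to n = 1.3) the reflected ray undergoes a half-wave phase shift.
Bottom surface (1.3 → 1.0): reflection off a lower-index medium gives no phase shift.
Exactly one π shift → a net half-wave offset.
So the condition for destructive reflection is 2 n t = m λ.
The fifth-smallest nonzero thickness corresponds to m = 5: t = m λ / (2 n) = 5.00 × 432 / (2 × 1.3) = 831 nm.

831 nm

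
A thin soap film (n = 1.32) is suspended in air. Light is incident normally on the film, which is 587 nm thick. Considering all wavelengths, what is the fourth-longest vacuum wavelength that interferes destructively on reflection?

387 nm

Ray reflecting at the top interface goes from n = 1.0 toward n = 1.32: a half-wave phase shift.
Bottom surface (1.32 → 1.0): reflection off a lower-index medium gives no phase shift.
Exactly one π shift → a net half-wave offset.
With one net inversion, destructive interference in reflection requires 2 n t = m λ.
λ = 2 n t / m. The fourth-longest wavelength is m = 4: λ = 2 × 1.32 × 587 / 4.00 = 387 nm.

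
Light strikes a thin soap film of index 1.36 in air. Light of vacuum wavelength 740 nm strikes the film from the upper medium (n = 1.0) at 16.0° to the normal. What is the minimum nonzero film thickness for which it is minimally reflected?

Top surface (1.0 → 1.36): reflection off a higher-index medium gives a half-wave phase shift.
Ray reflecting at the bottom interface goes from n = 1.36 toward n = 1.0: no phase shift.
The two reflections differ by half a wavelength.
So the condition for destructive reflection is 2 n t cos θ_r = m λ.
Snell's law: 1.0 sin 16.0° = 1.36 sin θ_r → sin θ_r = 0.203, cos θ_r = 0.979.
Minimum nonzero at m = 1: t = λ / (2 n cos θ_r) = 740 / (2 × 1.36 × 0.979) = 278 nm.

278 nm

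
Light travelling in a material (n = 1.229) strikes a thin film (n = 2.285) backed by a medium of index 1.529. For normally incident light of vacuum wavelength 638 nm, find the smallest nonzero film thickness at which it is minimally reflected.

At the upper boundary (n = 1.229 to n = 2.285) the reflected ray undergoes a half-wave phase shift.
At the lower boundary (n = 2.285 to n = 1.529) the reflected ray undergoes no phase shift.
The two reflections differ by half a wavelength.
So the condition for destructive reflection is 2 n t = m λ.
Minimum nonzero at m = 1: t = λ / (2 n) = 638 / (2 × 2.285) = 140 nm.

140 nm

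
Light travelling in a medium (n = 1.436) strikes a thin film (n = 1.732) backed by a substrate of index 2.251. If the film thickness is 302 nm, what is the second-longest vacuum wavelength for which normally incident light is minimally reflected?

At the upper boundary (n = 1.436 to n = 1.732) the reflected ray undergoes a half-wave phase shift.
Bottom surface (1.732 → 2.251): reflection off a higher-index medium gives a half-wave phase shift.
Zero or two π shifts → no net half-wave offset.
With no net inversion, destructive interference in reflection requires 2 n t = (m + ½) λ.
λ = 2 n t / (m + ½). The second-longest wavelength is m = 1: λ = 2 × 1.732 × 302 / 1.50 = 697 nm.

697 nm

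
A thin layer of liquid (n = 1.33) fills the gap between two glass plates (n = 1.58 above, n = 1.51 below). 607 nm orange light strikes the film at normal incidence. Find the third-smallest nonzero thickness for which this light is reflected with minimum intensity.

Top surface (1.58 → 1.33): reflection off a lower-index medium gives no phase shift.
Bottom surface (1.33 → 1.51): reflection off a higher-index medium gives a half-wave phase shift.
The two reflections differ by half a wavelength.
So the condition for destructive reflection is 2 n t = m λ.
The third-smallest nonzero thickness corresponds to m = 3: t = m λ / (2 n) = 3.00 × 607 / (2 × 1.33) = 685 nm.

685 nm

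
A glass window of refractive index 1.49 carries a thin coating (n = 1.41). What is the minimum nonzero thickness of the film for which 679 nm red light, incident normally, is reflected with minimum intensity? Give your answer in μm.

Ray reflecting at the top interface goes from n = 1.0 toward n = 1.41: a half-wave phase shift.
Ray reflecting at the bottom interface goes from n = 1.41 toward n = 1.49: a half-wave phase shift.
Net: no relative phase inversion (both shifts match).
So the condition for destructive reflection is 2 n t = (m + ½) λ.
Minimum at m = 0: t = λ / (4 n) = 679 / (4 × 1.41) = 120 nm.

0.120 μm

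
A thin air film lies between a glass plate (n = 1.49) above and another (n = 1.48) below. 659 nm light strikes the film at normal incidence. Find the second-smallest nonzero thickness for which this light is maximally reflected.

Ray reflecting at the top interface goes from n = 1.49 toward n = 1.0: no phase shift.
Ray reflecting at the bottom interface goes from n = 1.0 toward n = 1.48: a half-wave phase shift.
The two reflections differ by half a wavelength.
So the condition for constructive reflection is 2 n t = (m + ½) λ.
The second-smallest nonzero thickness corresponds to m = 1: t = (m + ½) λ / (2 n) = 1.50 × 659 / (2 × 1.0) = 494 nm.

494 nm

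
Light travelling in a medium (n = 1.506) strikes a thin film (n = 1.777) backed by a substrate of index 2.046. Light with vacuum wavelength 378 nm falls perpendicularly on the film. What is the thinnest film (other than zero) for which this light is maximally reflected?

Ray reflecting at the top interface goes from n = 1.506 toward n = 1.777: a half-wave phase shift.
Ray reflecting at the bottom interface goes from n = 1.777 toward n = 2.046: a half-wave phase shift.
The two reflections carry the same phase change, so no net offset.
With no net inversion, constructive interference in reflection requires 2 n t = m λ.
Minimum nonzero at m = 1: t = λ / (2 n) = 378 / (2 × 1.777) = 106 nm.

106 nm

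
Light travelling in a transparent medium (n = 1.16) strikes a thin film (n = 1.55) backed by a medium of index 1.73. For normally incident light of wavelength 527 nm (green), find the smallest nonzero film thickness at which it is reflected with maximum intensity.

Top surface (1.16 → 1.55): reflection off a higher-index medium gives a half-wave phase shift.
Bottom surface (1.55 → 1.73): reflection off a higher-index medium gives a half-wave phase shift.
Zero or two π shifts → no net half-wave offset.
So the condition for constructive reflection is 2 n t = m λ.
Minimum nonzero at m = 1: t = λ / (2 n) = 527 / (2 × 1.55) = 170 nm.

170 nm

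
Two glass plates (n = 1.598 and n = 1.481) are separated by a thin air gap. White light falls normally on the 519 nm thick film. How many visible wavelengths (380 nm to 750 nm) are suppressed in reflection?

1

At the upper boundary (n = 1.598 to n = 1.0) the reflected ray undergoes no phase shift.
Ray reflecting at the bottom interface goes from n = 1.0 toward n = 1.481: a half-wave phase shift.
Exactly one π shift → a net half-wave offset.
So the condition for destructive reflection is 2 n t = m λ.
λ = 2 n t / m = 1038 / m nm.
m=1: 1038 nm (IR); m=2: 519 nm (visible); m=3: 346 nm (UV).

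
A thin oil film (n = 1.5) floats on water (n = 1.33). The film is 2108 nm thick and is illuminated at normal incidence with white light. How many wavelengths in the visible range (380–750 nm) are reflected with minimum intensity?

Top surface (1.0 → 1.5): reflection off a higher-index medium gives a half-wave phase shift.
Bottom surface (1.5 → 1.33): reflection off a lower-index medium gives no phase shift.
Exactly one π shift → a net half-wave offset.
With one net inversion, destructive interference in reflection requires 2 n t = m λ.
λ = 2 n t / m = 6324 / m nm.
m=8: 791 nm (IR); m=9: 703 nm (visible); m=10: 632 nm (visible); m=11: 575 nm (visible); m=12: 527 nm (visible); m=13: 486 nm (visible); m=14: 452 nm (visible); m=15: 422 nm (visible); m=16: 395 nm (visible); m=17: 372 nm (UV).

8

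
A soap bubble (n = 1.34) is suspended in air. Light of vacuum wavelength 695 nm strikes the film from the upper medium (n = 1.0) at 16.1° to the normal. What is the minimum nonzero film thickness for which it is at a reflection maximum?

133 nm

Top surface (1.0 → 1.34): reflection off a higher-index medium gives a half-wave phase shift.
Bottom surface (1.34 → 1.0): reflection off a lower-index medium gives no phase shift.
The two reflections differ by half a wavelength.
With one net inversion, constructive interference in reflection requires 2 n t cos θ_r = (m + ½) λ.
Snell's law: 1.0 sin 16.1° = 1.34 sin θ_r → sin θ_r = 0.207, cos θ_r = 0.978.
Minimum at m = 0: t = λ / (4 n cos θ_r) = 695 / (4 × 1.34 × 0.978) = 133 nm.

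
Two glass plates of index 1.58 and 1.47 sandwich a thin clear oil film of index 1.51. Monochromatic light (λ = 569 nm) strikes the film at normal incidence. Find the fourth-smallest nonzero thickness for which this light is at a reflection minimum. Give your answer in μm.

Top surface (1.58 → 1.51): reflection off a lower-index medium gives no phase shift.
Bottom surface (1.51 → 1.47): reflection off a lower-index medium gives no phase shift.
Zero or two π shifts → no net half-wave offset.
For weak reflection here: 2 n t = (m + ½) λ.
The fourth-smallest nonzero thickness corresponds to m = 3: t = (m + ½) λ / (2 n) = 3.50 × 569 / (2 × 1.51) = 659 nm.

0.659 μm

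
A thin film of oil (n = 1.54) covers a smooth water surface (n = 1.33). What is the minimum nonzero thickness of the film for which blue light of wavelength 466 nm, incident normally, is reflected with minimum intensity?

151 nm

At the upper boundary (n = 1.0 to n = 1.54) the reflected ray undergoes a half-wave phase shift.
Ray reflecting at the bottom interface goes from n = 1.54 toward n = 1.33: no phase shift.
The two reflections differ by half a wavelength.
With one net inversion, destructive interference in reflection requires 2 n t = m λ.
Minimum nonzero at m = 1: t = λ / (2 n) = 466 / (2 × 1.54) = 151 nm.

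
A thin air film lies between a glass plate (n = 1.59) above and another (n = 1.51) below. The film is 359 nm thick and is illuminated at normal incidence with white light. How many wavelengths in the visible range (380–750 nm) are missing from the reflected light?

Ray reflecting at the top interface goes from n = 1.59 toward n = 1.0: no phase shift.
Ray reflecting at the bottom interface goes from n = 1.0 toward n = 1.51: a half-wave phase shift.
Exactly one π shift → a net half-wave offset.
So the condition for destructive reflection is 2 n t = m λ.
λ = 2 n t / m = 718 / m nm.
m=1: 718 nm (visible); m=2: 359 nm (UV).

1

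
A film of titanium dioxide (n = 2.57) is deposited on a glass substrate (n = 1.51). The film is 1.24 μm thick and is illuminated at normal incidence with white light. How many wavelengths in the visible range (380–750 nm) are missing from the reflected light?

Ray reflecting at the top interface goes from n = 1.0 toward n = 2.57: a half-wave phase shift.
Ray reflecting at the bottom interface goes from n = 2.57 toward n = 1.51: no phase shift.
The two reflections differ by half a wavelength.
With one net inversion, destructive interference in reflection requires 2 n t = m λ.
λ = 2 n t / m = 6374 / m nm.
m=8: 797 nm (IR); m=9: 708 nm (visible); m=10: 637 nm (visible); m=11: 579 nm (visible); m=12: 531 nm (visible); m=13: 490 nm (visible); m=14: 455 nm (visible); m=15: 425 nm (visible); m=16: 398 nm (visible); m=17: 375 nm (UV).

8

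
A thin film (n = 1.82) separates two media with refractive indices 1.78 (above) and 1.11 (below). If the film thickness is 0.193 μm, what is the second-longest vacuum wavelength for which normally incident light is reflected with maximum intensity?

At the upper boundary (n = 1.78 to n = 1.82) the reflected ray undergoes a half-wave phase shift.
At the lower boundary (n = 1.82 to n = 1.11) the reflected ray undergoes no phase shift.
Net: one phase inversion between the two reflected rays.
For bright reflection here: 2 n t = (m + ½) λ.
λ = 2 n t / (m + ½). The second-longest wavelength is m = 1: λ = 2 × 1.82 × 193 / 1.50 = 468 nm.

468 nm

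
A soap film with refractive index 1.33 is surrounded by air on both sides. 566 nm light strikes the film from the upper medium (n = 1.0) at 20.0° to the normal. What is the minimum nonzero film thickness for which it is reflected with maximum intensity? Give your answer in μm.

0.110 μm

Top surface (1.0 → 1.33): reflection off a higher-index medium gives a half-wave phase shift.
Ray reflecting at the bottom interface goes from n = 1.33 toward n = 1.0: no phase shift.
Exactly one π shift → a net half-wave offset.
With one net inversion, constructive interference in reflection requires 2 n t cos θ_r = (m + ½) λ.
Snell's law: 1.0 sin 20.0° = 1.33 sin θ_r → sin θ_r = 0.257, cos θ_r = 0.966.
Minimum at m = 0: t = λ / (4 n cos θ_r) = 566 / (4 × 1.33 × 0.966) = 110 nm.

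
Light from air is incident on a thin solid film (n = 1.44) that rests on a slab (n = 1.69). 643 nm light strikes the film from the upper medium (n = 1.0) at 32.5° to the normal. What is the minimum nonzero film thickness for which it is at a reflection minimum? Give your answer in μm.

0.120 μm

Top surface (1.0 → 1.44): reflection off a higher-index medium gives a half-wave phase shift.
At the lower boundary (n = 1.44 to n = 1.69) the reflected ray undergoes a half-wave phase shift.
Zero or two π shifts → no net half-wave offset.
So the condition for destructive reflection is 2 n t cos θ_r = (m + ½) λ.
Snell's law: 1.0 sin 32.5° = 1.44 sin θ_r → sin θ_r = 0.373, cos θ_r = 0.928.
Minimum at m = 0: t = λ / (4 n cos θ_r) = 643 / (4 × 1.44 × 0.928) = 120 nm.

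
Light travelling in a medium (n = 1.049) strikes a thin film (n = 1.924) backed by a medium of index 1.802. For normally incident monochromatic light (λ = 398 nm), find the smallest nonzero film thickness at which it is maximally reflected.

At the upper boundary (n = 1.049 to n = 1.924) the reflected ray undergoes a half-wave phase shift.
Ray reflecting at the bottom interface goes from n = 1.924 toward n = 1.802: no phase shift.
The two reflections differ by half a wavelength.
So the condition for constructive reflection is 2 n t = (m + ½) λ.
Minimum at m = 0: t = λ / (4 n) = 398 / (4 × 1.924) = 51.7 nm.

51.7 nm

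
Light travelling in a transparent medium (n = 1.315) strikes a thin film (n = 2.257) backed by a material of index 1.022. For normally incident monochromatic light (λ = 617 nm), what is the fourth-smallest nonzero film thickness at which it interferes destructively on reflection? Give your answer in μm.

At the upper boundary (n = 1.315 to n = 2.257) the reflected ray undergoes a half-wave phase shift.
At the lower boundary (n = 2.257 to n = 1.022) the reflected ray undergoes no phase shift.
Exactly one π shift → a net half-wave offset.
For weak reflection here: 2 n t = m λ.
The fourth-smallest nonzero thickness corresponds to m = 4: t = m λ / (2 n) = 4.00 × 617 / (2 × 2.257) = 547 nm.

0.547 μm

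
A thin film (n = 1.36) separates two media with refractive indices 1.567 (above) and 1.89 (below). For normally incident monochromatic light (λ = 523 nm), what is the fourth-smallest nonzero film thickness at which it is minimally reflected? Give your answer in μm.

Top surface (1.567 → 1.36): reflection off a lower-index medium gives no phase shift.
Ray reflecting at the bottom interface goes from n = 1.36 toward n = 1.89: a half-wave phase shift.
Net: one phase inversion between the two reflected rays.
For weak reflection here: 2 n t = m λ.
The fourth-smallest nonzero thickness corresponds to m = 4: t = m λ / (2 n) = 4.00 × 523 / (2 × 1.36) = 769 nm.

0.769 μm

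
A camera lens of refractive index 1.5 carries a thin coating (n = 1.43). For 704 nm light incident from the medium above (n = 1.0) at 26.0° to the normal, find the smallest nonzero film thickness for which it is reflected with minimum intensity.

Ray reflecting at the top interface goes from n = 1.0 toward n = 1.43: a half-wave phase shift.
Bottom surface (1.43 → 1.5): reflection off a higher-index medium gives a half-wave phase shift.
Zero or two π shifts → no net half-wave offset.
With no net inversion, destructive interference in reflection requires 2 n t cos θ_r = (m + ½) λ.
Snell's law: 1.0 sin 26.0° = 1.43 sin θ_r → sin θ_r = 0.307, cos θ_r = 0.952.
Minimum at m = 0: t = λ / (4 n cos θ_r) = 704 / (4 × 1.43 × 0.952) = 129 nm.

129 nm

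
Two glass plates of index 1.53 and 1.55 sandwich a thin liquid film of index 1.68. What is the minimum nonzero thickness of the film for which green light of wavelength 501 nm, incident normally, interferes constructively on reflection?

Ray reflecting at the top interface goes from n = 1.53 toward n = 1.68: a half-wave phase shift.
Bottom surface (1.68 → 1.55): reflection off a lower-index medium gives no phase shift.
Exactly one π shift → a net half-wave offset.
For maximum reflection here: 2 n t = (m + ½) λ.
Minimum at m = 0: t = λ / (4 n) = 501 / (4 × 1.68) = 74.6 nm.

74.6 nm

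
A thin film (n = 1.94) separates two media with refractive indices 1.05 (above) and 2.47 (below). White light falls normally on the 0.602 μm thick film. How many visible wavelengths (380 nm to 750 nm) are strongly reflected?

Ray reflecting at the top interface goes from n = 1.05 toward n = 1.94: a half-wave phase shift.
Ray reflecting at the bottom interface goes from n = 1.94 toward n = 2.47: a half-wave phase shift.
The two reflections carry the same phase change, so no net offset.
So the condition for constructive reflection is 2 n t = m λ.
λ = 2 n t / m = 2336 / m nm.
m=3: 779 nm (IR); m=4: 584 nm (visible); m=5: 467 nm (visible); m=6: 389 nm (visible); m=7: 334 nm (UV).

3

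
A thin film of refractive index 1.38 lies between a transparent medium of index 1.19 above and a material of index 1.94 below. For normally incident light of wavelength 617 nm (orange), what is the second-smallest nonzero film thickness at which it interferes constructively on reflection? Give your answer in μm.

At the upper boundary (n = 1.19 to n = 1.38) the reflected ray undergoes a half-wave phase shift.
Ray reflecting at the bottom interface goes from n = 1.38 toward n = 1.94: a half-wave phase shift.
Zero or two π shifts → no net half-wave offset.
For bright reflection here: 2 n t = m λ.
The second-smallest nonzero thickness corresponds to m = 2: t = m λ / (2 n) = 2.00 × 617 / (2 × 1.38) = 447 nm.

0.447 μm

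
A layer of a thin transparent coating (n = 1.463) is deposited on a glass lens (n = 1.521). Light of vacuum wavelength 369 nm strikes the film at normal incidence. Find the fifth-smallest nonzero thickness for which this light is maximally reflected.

Top surface (1.0 → 1.463): reflection off a higher-index medium gives a half-wave phase shift.
Bottom surface (1.463 → 1.521): reflection off a higher-index medium gives a half-wave phase shift.
Net: no relative phase inversion (both shifts match).
So the condition for constructive reflection is 2 n t = m λ.
The fifth-smallest nonzero thickness corresponds to m = 5: t = m λ / (2 n) = 5.00 × 369 / (2 × 1.463) = 631 nm.

631 nm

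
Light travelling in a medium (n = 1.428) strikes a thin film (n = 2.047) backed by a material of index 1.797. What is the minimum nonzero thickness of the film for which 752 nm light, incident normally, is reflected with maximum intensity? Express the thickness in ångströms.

918 Å

Ray reflecting at the top interface goes from n = 1.428 toward n = 2.047: a half-wave phase shift.
At the lower boundary (n = 2.047 to n = 1.797) the reflected ray undergoes no phase shift.
The two reflections differ by half a wavelength.
For strong reflection here: 2 n t = (m + ½) λ.
Minimum at m = 0: t = λ / (4 n) = 752 / (4 × 2.047) = 91.8 nm.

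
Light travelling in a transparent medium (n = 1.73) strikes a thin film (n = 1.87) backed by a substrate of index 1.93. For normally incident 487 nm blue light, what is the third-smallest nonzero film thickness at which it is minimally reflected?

326 nm

Top surface (1.73 → 1.87): reflection off a higher-index medium gives a half-wave phase shift.
Ray reflecting at the bottom interface goes from n = 1.87 toward n = 1.93: a half-wave phase shift.
The two reflections carry the same phase change, so no net offset.
So the condition for destructive reflection is 2 n t = (m + ½) λ.
The third-smallest nonzero thickness corresponds to m = 2: t = (m + ½) λ / (2 n) = 2.50 × 487 / (2 × 1.87) = 326 nm.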